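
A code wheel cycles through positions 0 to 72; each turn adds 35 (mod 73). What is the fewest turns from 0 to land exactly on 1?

48

35·48 = 1680 = 23·73 + 1, so 35⁻¹ ≡ 48 (mod 73).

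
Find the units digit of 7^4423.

Last digits of 7^n: 7, 9, 3, 1 (period 4).
4423 leaves remainder 3 on division by 4, so 7^4423 ends in 3.

3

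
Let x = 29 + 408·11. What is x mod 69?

32

408·11 = 4488.
4488 = 65·69 + 3, so 4488 mod 69 = 3.
(29 + 3) mod 69 = 32.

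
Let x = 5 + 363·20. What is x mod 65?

363·20 = 7260.
7260 mod 65 = 45 (since 111·65 = 7215).
(5 + 45) mod 65 = 50.

50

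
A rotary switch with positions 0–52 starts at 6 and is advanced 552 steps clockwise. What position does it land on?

552 − 10·53 = 22, so 552 ≡ 22 (mod 53).
(6 + 22) mod 53 = 28.

28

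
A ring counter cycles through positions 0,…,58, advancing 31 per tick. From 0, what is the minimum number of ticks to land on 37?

The inverse of 31 mod 59 is 40 (since 31·40 = 1240 ≡ 1).
So x ≡ 40·37 = 1480 ≡ 5 (mod 59).

5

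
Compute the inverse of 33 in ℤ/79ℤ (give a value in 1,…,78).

12

79 = 2·33 + 13
33 = 2·13 + 7
13 = 1·7 + 6
7 = 1·6 + 1
6 = 6·1 + 0
Back-substituting gives 33·12 ≡ 1 (mod 79).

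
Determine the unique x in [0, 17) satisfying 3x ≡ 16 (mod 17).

11

The inverse of 3 mod 17 is 6 (since 3·6 = 18 ≡ 1).
Multiplying both sides by 6: x ≡ 6·16 = 96 ≡ 11 (mod 17).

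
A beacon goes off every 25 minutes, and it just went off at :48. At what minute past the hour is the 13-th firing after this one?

13·25 = 325.
325 mod 60 = 25 (since 5·60 = 300).
(48 + 25) mod 60 = 13.

13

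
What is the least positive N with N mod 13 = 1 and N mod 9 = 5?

14

x ≡ 5 (mod 9) gives x ∈ {5, 14}.
The first of these with x mod 13 = 1 is 14.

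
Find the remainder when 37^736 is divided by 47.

Square-and-reduce mod 47: 37^1≡37, 37^2≡6, 37^4≡36, 37^8≡27, 37^16≡24, 37^32≡12, 37^64≡3, 37^128≡9, 37^256≡34, 37^512≡28.
736 = 32 + 64 + 128 + 512, so 37^736 ≡ 12·3·9·28 ≡ 1 (mod 47).

1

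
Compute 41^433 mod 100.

21

By repeated squaring mod 100: 41^1≡41, 41^2≡81, 41^4≡61, 41^8≡21, 41^16≡41, 41^32≡81, 41^64≡61, 41^128≡21, 41^256≡41.
Since 433 = 1 + 16 + 32 + 128 + 256 in binary, 41^433 ≡ 41·41·81·21·41 ≡ 21 (mod 100).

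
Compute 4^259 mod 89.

Successive squares of 4 mod 89: 4^1≡4, 4^2≡16, 4^4≡78, 4^8≡32, 4^16≡45, 4^32≡67, 4^64≡39, 4^128≡8, 4^256≡64.
Since 259 = 1 + 2 + 256 in binary, 4^259 ≡ 4·16·64 ≡ 2 (mod 89).

2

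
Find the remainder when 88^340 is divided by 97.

62

By repeated squaring mod 97: 88^1≡88, 88^2≡81, 88^4≡62, 88^8≡61, 88^16≡35, 88^32≡61, 88^64≡35, 88^128≡61, 88^256≡35.
Since 340 = 4 + 16 + 64 + 256 in binary, 88^340 ≡ 62·35·35·35 ≡ 62 (mod 97).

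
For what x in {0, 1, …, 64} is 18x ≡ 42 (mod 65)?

18⁻¹ ≡ 47 (mod 65) because 18·47 = 846 = 13·65 + 1.
So x ≡ 47·42 = 1974 ≡ 24 (mod 65).

24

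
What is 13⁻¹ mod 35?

35 = 2·13 + 9
13 = 1·9 + 4
9 = 2·4 + 1
4 = 4·1 + 0
Back-substituting gives 13·27 ≡ 1 (mod 35).

27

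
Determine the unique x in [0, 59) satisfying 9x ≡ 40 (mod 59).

The inverse of 9 mod 59 is 46 (since 9·46 = 414 ≡ 1).
So x ≡ 46·40 = 1840 ≡ 11 (mod 59).
Check: 9·11 = 99 = 1·59 + 40.

11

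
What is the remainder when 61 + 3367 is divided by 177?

3367 = 19·177 + 4, so 3367 mod 177 = 4.
(61 + 4) mod 177 = 65.

65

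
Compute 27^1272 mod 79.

Successive squares of 27 mod 79: 27^1≡27, 27^2≡18, 27^4≡8, 27^8≡64, 27^16≡67, 27^32≡65, 27^64≡38, 27^128≡22, 27^256≡10, 27^512≡21, 27^1024≡46.
Since 1272 = 8 + 16 + 32 + 64 + 128 + 1024 in binary, 27^1272 ≡ 64·67·65·38·22·46 ≡ 22 (mod 79).

22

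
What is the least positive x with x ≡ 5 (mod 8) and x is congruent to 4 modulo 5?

x ≡ 4 (mod 5) gives x ∈ {4, 9, 14, 19, 24, 29}.
The first of these with x mod 8 = 5 is 29.

29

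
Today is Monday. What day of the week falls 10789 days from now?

Wednesday

10789 mod 7 = 2 (since 1541·7 = 10787).
Monday + 2 days → Wednesday.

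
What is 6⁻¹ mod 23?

4

6·4 = 24 = 1·23 + 1, so 6⁻¹ ≡ 4 (mod 23).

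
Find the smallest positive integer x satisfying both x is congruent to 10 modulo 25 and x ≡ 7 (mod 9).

160

x ≡ 7 (mod 9) gives x ∈ {7, 16, 25, 34, 43, 52, 61, 70, …}.
The first of these with x mod 25 = 10 is 160.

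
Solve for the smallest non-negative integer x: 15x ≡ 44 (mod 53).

The inverse of 15 mod 53 is 46 (since 15·46 = 690 ≡ 1).
Multiplying both sides by 46: x ≡ 46·44 = 2024 ≡ 10 (mod 53).
Check: 15·10 = 150 = 2·53 + 44.

10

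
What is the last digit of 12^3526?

The units digit of 12^n cycles with period 4: 2, 4, 8, 6, …
3526 mod 4 = 2, so the last digit matches 2^2 = 4.

4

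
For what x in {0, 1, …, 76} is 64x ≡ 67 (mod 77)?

60

64⁻¹ ≡ 71 (mod 77) because 64·71 = 4544 = 59·77 + 1.
Multiplying both sides by 71: x ≡ 71·67 = 4757 ≡ 60 (mod 77).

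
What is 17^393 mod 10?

Powers of 7 mod 10 repeat with period 4: 7, 9, 3, 1.
393 leaves remainder 1 on division by 4, so 17^393 ends in 7.

7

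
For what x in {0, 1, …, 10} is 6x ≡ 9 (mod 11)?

The inverse of 6 mod 11 is 2 (since 6·2 = 12 ≡ 1).
So x ≡ 2·9 = 18 ≡ 7 (mod 11).
Check: 6·7 = 42 = 3·11 + 9.

7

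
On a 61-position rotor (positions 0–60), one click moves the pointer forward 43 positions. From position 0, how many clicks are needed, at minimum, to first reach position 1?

44

61 = 1·43 + 18
43 = 2·18 + 7
18 = 2·7 + 4
7 = 1·4 + 3
4 = 1·3 + 1
3 = 3·1 + 0
Back-substituting gives 43·44 ≡ 1 (mod 61).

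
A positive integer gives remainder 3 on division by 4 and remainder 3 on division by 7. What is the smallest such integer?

x ≡ 3 (mod 4) gives x ∈ {3}.
The first of these with x mod 7 = 3 is 3.

3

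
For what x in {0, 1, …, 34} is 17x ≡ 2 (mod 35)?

31

17⁻¹ ≡ 33 (mod 35) because 17·33 = 561 = 16·35 + 1.
Multiplying both sides by 33: x ≡ 33·2 = 66 ≡ 31 (mod 35).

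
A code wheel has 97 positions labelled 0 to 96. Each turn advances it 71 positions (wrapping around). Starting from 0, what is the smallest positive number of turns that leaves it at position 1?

97 = 1·71 + 26
71 = 2·26 + 19
26 = 1·19 + 7
19 = 2·7 + 5
7 = 1·5 + 2
5 = 2·2 + 1
2 = 2·1 + 0
Back-substituting gives 71·41 ≡ 1 (mod 97).

41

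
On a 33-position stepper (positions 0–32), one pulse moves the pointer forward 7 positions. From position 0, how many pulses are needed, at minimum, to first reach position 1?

7·19 = 133 = 4·33 + 1, so 7⁻¹ ≡ 19 (mod 33).

19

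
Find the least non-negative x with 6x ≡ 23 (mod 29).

The inverse of 6 mod 29 is 5 (since 6·5 = 30 ≡ 1).
Multiplying both sides by 5: x ≡ 5·23 = 115 ≡ 28 (mod 29).

28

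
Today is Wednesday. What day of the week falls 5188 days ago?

Tuesday

5188 mod 7 = 1 (since 741·7 = 5187).
Wednesday − 1 day → Tuesday.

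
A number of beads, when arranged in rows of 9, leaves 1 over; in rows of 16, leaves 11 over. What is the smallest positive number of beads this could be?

91

Since 16·4 ≡ 1 (mod 9), take x = 11 + 16·((1−11)·4 mod 9) = 11 + 16·5 = 91.
Check: 91 mod 9 = 1, 91 mod 16 = 11.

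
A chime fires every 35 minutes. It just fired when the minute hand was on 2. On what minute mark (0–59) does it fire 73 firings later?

73·35 = 2555.
2555 − 42·60 = 35, so 2555 ≡ 35 (mod 60).
(2 + 35) mod 60 = 37.

37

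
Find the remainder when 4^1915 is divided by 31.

Successive squares of 4 mod 31: 4^1≡4, 4^2≡16, 4^4≡8, 4^8≡2, 4^16≡4, 4^32≡16, 4^64≡8, 4^128≡2, 4^256≡4, 4^512≡16, 4^1024≡8.
Since 1915 = 1 + 2 + 8 + 16 + 32 + 64 + 256 + 512 + 1024 in binary, 4^1915 ≡ 4·16·2·4·16·8·4·16·8 ≡ 1 (mod 31).

1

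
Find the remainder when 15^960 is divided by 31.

1

Square-and-reduce mod 31: 15^1≡15, 15^2≡8, 15^4≡2, 15^8≡4, 15^16≡16, 15^32≡8, 15^64≡2, 15^128≡4, 15^256≡16, 15^512≡8.
Since 960 = 64 + 128 + 256 + 512 in binary, 15^960 ≡ 2·4·16·8 ≡ 1 (mod 31).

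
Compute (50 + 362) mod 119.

55

Dividing 362 by 119 gives quotient 3 and remainder 5.
(50 + 5) mod 119 = 55.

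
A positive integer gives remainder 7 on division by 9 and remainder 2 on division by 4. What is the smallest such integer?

34

Since 4·7 ≡ 1 (mod 9), take x = 2 + 4·((7−2)·7 mod 9) = 2 + 4·8 = 34.
Check: 34 mod 9 = 7, 34 mod 4 = 2.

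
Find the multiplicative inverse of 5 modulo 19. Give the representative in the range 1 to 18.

5·4 = 20 = 1·19 + 1, so 5⁻¹ ≡ 4 (mod 19).

4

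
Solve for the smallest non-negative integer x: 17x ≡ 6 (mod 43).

13

The inverse of 17 mod 43 is 38 (since 17·38 = 646 ≡ 1).
So x ≡ 38·6 = 228 ≡ 13 (mod 43).
Check: 17·13 = 221 = 5·43 + 6.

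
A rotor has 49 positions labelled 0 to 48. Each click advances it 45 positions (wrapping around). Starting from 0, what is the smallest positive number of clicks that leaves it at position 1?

45·12 = 540 = 11·49 + 1, so 45⁻¹ ≡ 12 (mod 49).

12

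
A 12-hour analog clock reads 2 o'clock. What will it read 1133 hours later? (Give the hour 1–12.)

1133 − 94·12 = 5, so 1133 ≡ 5 (mod 12).
2 + 5 → 7 on a 12-hour dial.

7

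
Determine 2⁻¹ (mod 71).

71 = 35·2 + 1
2 = 2·1 + 0
Back-substituting gives 2·36 ≡ 1 (mod 71).

36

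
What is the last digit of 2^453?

2

The units digit of 2^n cycles with period 4: 2, 4, 8, 6, …
453 leaves remainder 1 on division by 4, so 2^453 ends in 2.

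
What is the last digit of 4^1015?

Last digits of 4^n: 4, 6 (period 2).
1015 leaves remainder 1 on division by 2, so 4^1015 ends in 4.

4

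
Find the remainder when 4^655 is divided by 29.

5

Successive squares of 4 mod 29: 4^1≡4, 4^2≡16, 4^4≡24, 4^8≡25, 4^16≡16, 4^32≡24, 4^64≡25, 4^128≡16, 4^256≡24, 4^512≡25.
Since 655 = 1 + 2 + 4 + 8 + 128 + 512 in binary, 4^655 ≡ 4·16·24·25·16·25 ≡ 5 (mod 29).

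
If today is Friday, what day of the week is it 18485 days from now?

Wednesday

18485 mod 7 = 5 (since 2640·7 = 18480).
Friday + 5 days → Wednesday.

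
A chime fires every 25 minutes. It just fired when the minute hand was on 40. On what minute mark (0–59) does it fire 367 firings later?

367·25 = 9175.
9175 mod 60 = 55 (since 152·60 = 9120).
(40 + 55) mod 60 = 35.

35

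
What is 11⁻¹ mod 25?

25 = 2·11 + 3
11 = 3·3 + 2
3 = 1·2 + 1
2 = 2·1 + 0
Back-substituting gives 11·16 ≡ 1 (mod 25).

16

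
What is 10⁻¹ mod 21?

19

21 = 2·10 + 1
10 = 10·1 + 0
Back-substituting gives 10·19 ≡ 1 (mod 21).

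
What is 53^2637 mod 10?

Powers of 3 mod 10 repeat with period 4: 3, 9, 7, 1.
2637 mod 4 = 1, so the last digit matches 3^1 = 3.

3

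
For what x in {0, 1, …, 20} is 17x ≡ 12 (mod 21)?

18

17⁻¹ ≡ 5 (mod 21) because 17·5 = 85 = 4·21 + 1.
Multiplying both sides by 5: x ≡ 5·12 = 60 ≡ 18 (mod 21).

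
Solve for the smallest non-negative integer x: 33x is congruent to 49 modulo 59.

33⁻¹ ≡ 34 (mod 59) because 33·34 = 1122 = 19·59 + 1.
So x ≡ 34·49 = 1666 ≡ 14 (mod 59).

14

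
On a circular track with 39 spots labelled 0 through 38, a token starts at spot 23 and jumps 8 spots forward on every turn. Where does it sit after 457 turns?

13

457·8 = 3656.
3656 − 93·39 = 29, so 3656 ≡ 29 (mod 39).
(23 + 29) mod 39 = 13.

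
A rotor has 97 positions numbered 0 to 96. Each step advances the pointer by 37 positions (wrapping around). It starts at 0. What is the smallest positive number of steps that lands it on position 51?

4

37⁻¹ ≡ 21 (mod 97) because 37·21 = 777 = 8·97 + 1.
Multiplying both sides by 21: x ≡ 21·51 = 1071 ≡ 4 (mod 97).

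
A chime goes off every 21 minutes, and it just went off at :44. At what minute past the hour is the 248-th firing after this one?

248·21 = 5208.
5208 = 86·60 + 48, so 5208 mod 60 = 48.
(44 + 48) mod 60 = 32.

32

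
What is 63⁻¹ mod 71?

62

63·62 = 3906 = 55·71 + 1, so 63⁻¹ ≡ 62 (mod 71).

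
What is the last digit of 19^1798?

1

The units digit of 19^n cycles with period 2: 9, 1, …
1798 mod 2 = 0, so the last digit matches 9^2 = 1.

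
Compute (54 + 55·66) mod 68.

55·66 = 3630.
3630 mod 68 = 26 (since 53·68 = 3604).
(54 + 26) mod 68 = 12.

12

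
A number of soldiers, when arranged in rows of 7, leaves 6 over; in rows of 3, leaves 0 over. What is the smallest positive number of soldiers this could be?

6

x ≡ 0 (mod 3) gives x ∈ {0, 3, 6}.
The first of these with x mod 7 = 6 is 6.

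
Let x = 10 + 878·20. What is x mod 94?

86

878·20 = 17560.
17560 − 186·94 = 76, so 17560 ≡ 76 (mod 94).
(10 + 76) mod 94 = 86.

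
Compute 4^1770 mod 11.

1

Successive squares of 4 mod 11: 4^1≡4, 4^2≡5, 4^4≡3, 4^8≡9, 4^16≡4, 4^32≡5, 4^64≡3, 4^128≡9, 4^256≡4, 4^512≡5, 4^1024≡3.
Since 1770 = 2 + 8 + 32 + 64 + 128 + 512 + 1024 in binary, 4^1770 ≡ 5·9·5·3·9·5·3 ≡ 1 (mod 11).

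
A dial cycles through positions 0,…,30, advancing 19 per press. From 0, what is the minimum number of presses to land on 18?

19⁻¹ ≡ 18 (mod 31) because 19·18 = 342 = 11·31 + 1.
Multiplying both sides by 18: x ≡ 18·18 = 324 ≡ 14 (mod 31).
Check: 19·14 = 266 = 8·31 + 18.

14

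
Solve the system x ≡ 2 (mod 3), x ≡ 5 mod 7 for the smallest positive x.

x ≡ 2 (mod 3) gives x ∈ {2, 5}.
The first of these with x mod 7 = 5 is 5.

5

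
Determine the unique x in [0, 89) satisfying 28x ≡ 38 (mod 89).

84

28⁻¹ ≡ 35 (mod 89) because 28·35 = 980 = 11·89 + 1.
So x ≡ 35·38 = 1330 ≡ 84 (mod 89).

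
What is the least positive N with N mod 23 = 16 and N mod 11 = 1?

x ≡ 1 (mod 11) gives x ∈ {1, 12, 23, 34, 45, 56, 67, 78, …}.
The first of these with x mod 23 = 16 is 177.

177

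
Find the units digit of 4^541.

Last digits of 4^n: 4, 6 (period 2).
541 leaves remainder 1 on division by 2, so 4^541 ends in 4.

4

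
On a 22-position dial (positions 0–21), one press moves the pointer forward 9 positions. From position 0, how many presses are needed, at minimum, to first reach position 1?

5

22 = 2·9 + 4
9 = 2·4 + 1
4 = 4·1 + 0
Back-substituting gives 9·5 ≡ 1 (mod 22).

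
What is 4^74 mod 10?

6

The units digit of 4^n cycles with period 2: 4, 6, …
74 leaves remainder 0 on division by 2, so 4^74 ends in 6.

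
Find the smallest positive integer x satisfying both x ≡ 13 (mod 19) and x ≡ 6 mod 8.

x ≡ 6 (mod 8) gives x ∈ {6, 14, 22, 30, 38, 46, 54, 62, …}.
The first of these with x mod 19 = 13 is 70.

70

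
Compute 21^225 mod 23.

By repeated squaring mod 23: 21^1≡21, 21^2≡4, 21^4≡16, 21^8≡3, 21^16≡9, 21^32≡12, 21^64≡6, 21^128≡13.
225 = 1 + 32 + 64 + 128, so 21^225 ≡ 21·12·6·13 ≡ 14 (mod 23).

14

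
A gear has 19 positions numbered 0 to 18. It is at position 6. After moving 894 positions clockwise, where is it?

7

Dividing 894 by 19 gives quotient 47 and remainder 1.
(6 + 1) mod 19 = 7.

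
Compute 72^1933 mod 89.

84

Square-and-reduce mod 89: 72^1≡72, 72^2≡22, 72^4≡39, 72^8≡8, 72^16≡64, 72^32≡2, 72^64≡4, 72^128≡16, 72^256≡78, 72^512≡32, 72^1024≡45.
Since 1933 = 1 + 4 + 8 + 128 + 256 + 512 + 1024 in binary, 72^1933 ≡ 72·39·8·16·78·32·45 ≡ 84 (mod 89).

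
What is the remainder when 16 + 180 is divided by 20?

16

180 mod 20 = 0 (since 9·20 = 180).
(16 + 0) mod 20 = 16.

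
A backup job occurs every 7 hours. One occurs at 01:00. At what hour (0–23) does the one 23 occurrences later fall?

18

23·7 = 161.
161 = 6·24 + 17, so 161 mod 24 = 17.
(1 + 17) mod 24 = 18.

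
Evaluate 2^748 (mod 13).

By repeated squaring mod 13: 2^1≡2, 2^2≡4, 2^4≡3, 2^8≡9, 2^16≡3, 2^32≡9, 2^64≡3, 2^128≡9, 2^256≡3, 2^512≡9.
Since 748 = 4 + 8 + 32 + 64 + 128 + 512 in binary, 2^748 ≡ 3·9·9·3·9·9 ≡ 3 (mod 13).

3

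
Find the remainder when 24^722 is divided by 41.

By repeated squaring mod 41: 24^1≡24, 24^2≡2, 24^4≡4, 24^8≡16, 24^16≡10, 24^32≡18, 24^64≡37, 24^128≡16, 24^256≡10, 24^512≡18.
Since 722 = 2 + 16 + 64 + 128 + 512 in binary, 24^722 ≡ 2·10·37·16·18 ≡ 2 (mod 41).

2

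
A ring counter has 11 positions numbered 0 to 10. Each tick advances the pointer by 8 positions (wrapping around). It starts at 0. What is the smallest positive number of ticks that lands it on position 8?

The inverse of 8 mod 11 is 7 (since 8·7 = 56 ≡ 1).
So x ≡ 7·8 = 56 ≡ 1 (mod 11).
Check: 8·1 = 8 = 0·11 + 8.

1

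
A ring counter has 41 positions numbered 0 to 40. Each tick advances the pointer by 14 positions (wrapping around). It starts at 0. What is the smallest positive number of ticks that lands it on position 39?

The inverse of 14 mod 41 is 3 (since 14·3 = 42 ≡ 1).
So x ≡ 3·39 = 117 ≡ 35 (mod 41).
Check: 14·35 = 490 = 11·41 + 39.

35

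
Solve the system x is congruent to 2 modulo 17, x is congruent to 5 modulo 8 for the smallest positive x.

x ≡ 5 (mod 8) gives x ∈ {5, 13, 21, 29, 37, 45, 53}.
The first of these with x mod 17 = 2 is 53.

53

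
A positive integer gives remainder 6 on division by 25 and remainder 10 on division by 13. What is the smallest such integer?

x ≡ 10 (mod 13) gives x ∈ {10, 23, 36, 49, 62, 75, 88, 101, …}.
The first of these with x mod 25 = 6 is 231.

231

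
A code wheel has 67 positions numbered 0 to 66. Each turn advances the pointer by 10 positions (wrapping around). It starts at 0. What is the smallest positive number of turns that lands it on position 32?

30

10⁻¹ ≡ 47 (mod 67) because 10·47 = 470 = 7·67 + 1.
So x ≡ 47·32 = 1504 ≡ 30 (mod 67).
Check: 10·30 = 300 = 4·67 + 32.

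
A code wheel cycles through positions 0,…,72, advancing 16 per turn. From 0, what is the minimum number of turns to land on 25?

16⁻¹ ≡ 32 (mod 73) because 16·32 = 512 = 7·73 + 1.
Multiplying both sides by 32: x ≡ 32·25 = 800 ≡ 70 (mod 73).
Check: 16·70 = 1120 = 15·73 + 25.

70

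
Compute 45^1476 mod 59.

By repeated squaring mod 59: 45^1≡45, 45^2≡19, 45^4≡7, 45^8≡49, 45^16≡41, 45^32≡29, 45^64≡15, 45^128≡48, 45^256≡3, 45^512≡9, 45^1024≡22.
1476 = 4 + 64 + 128 + 256 + 1024, so 45^1476 ≡ 7·15·48·3·22 ≡ 57 (mod 59).

57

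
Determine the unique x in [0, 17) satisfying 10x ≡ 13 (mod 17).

3

10⁻¹ ≡ 12 (mod 17) because 10·12 = 120 = 7·17 + 1.
Multiplying both sides by 12: x ≡ 12·13 = 156 ≡ 3 (mod 17).
Check: 10·3 = 30 = 1·17 + 13.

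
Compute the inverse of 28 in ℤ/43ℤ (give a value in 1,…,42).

43 = 1·28 + 15
28 = 1·15 + 13
15 = 1·13 + 2
13 = 6·2 + 1
2 = 2·1 + 0
Back-substituting gives 28·20 ≡ 1 (mod 43).

20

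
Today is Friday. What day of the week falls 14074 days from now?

14074 − 2010·7 = 4, so 14074 ≡ 4 (mod 7).
Friday + 4 days → Tuesday.

Tuesday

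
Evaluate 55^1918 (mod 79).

By repeated squaring mod 79: 55^1≡55, 55^2≡23, 55^4≡55, 55^8≡23, 55^16≡55, 55^32≡23, 55^64≡55, 55^128≡23, 55^256≡55, 55^512≡23, 55^1024≡55.
Since 1918 = 2 + 4 + 8 + 16 + 32 + 64 + 256 + 512 + 1024 in binary, 55^1918 ≡ 23·55·23·55·23·55·55·23·55 ≡ 55 (mod 79).

55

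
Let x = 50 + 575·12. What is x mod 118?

575·12 = 6900.
Dividing 6900 by 118 gives quotient 58 and remainder 56.
(50 + 56) mod 118 = 106.

106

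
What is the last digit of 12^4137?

The units digit of 12^n cycles with period 4: 2, 4, 8, 6, …
4137 mod 4 = 1, so the last digit matches 2^1 = 2.

2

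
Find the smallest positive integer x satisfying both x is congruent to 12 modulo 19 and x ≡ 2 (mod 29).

Since 29·2 ≡ 1 (mod 19), take x = 2 + 29·((12−2)·2 mod 19) = 2 + 29·1 = 31.
Check: 31 mod 19 = 12, 31 mod 29 = 2.

31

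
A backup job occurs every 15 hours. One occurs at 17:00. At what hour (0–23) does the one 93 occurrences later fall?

93·15 = 1395.
1395 − 58·24 = 3, so 1395 ≡ 3 (mod 24).
(17 + 3) mod 24 = 20.

20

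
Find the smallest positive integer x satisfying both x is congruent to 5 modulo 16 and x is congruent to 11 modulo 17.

x ≡ 5 (mod 16) gives x ∈ {5, 21, 37, 53, 69, 85, 101, 117, …}.
The first of these with x mod 17 = 11 is 181.

181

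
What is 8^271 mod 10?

The units digit of 8^n cycles with period 4: 8, 4, 2, 6, …
271 leaves remainder 3 on division by 4, so 8^271 ends in 2.

2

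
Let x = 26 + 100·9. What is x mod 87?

100·9 = 900.
900 − 10·87 = 30, so 900 ≡ 30 (mod 87).
(26 + 30) mod 87 = 56.

56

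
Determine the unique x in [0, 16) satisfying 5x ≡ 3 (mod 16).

7

5⁻¹ ≡ 13 (mod 16) because 5·13 = 65 = 4·16 + 1.
So x ≡ 13·3 = 39 ≡ 7 (mod 16).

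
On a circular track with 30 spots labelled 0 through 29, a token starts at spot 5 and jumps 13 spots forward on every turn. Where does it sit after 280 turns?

280·13 = 3640.
Dividing 3640 by 30 gives quotient 121 and remainder 10.
(5 + 10) mod 30 = 15.

15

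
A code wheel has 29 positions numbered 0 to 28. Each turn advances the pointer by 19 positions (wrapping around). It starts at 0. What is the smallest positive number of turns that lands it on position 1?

The inverse of 19 mod 29 is 26 (since 19·26 = 494 ≡ 1).
Multiplying both sides by 26: x ≡ 26·1 = 26 ≡ 26 (mod 29).

26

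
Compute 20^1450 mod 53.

Successive squares of 20 mod 53: 20^1≡20, 20^2≡29, 20^4≡46, 20^8≡49, 20^16≡16, 20^32≡44, 20^64≡28, 20^128≡42, 20^256≡15, 20^512≡13, 20^1024≡10.
1450 = 2 + 8 + 32 + 128 + 256 + 1024, so 20^1450 ≡ 29·49·44·42·15·10 ≡ 6 (mod 53).

6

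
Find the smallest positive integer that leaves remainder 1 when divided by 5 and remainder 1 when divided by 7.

1

x ≡ 1 (mod 5) gives x ∈ {1}.
The first of these with x mod 7 = 1 is 1.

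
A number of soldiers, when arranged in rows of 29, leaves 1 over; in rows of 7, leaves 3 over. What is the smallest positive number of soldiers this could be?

59

Since 7·25 ≡ 1 (mod 29), take x = 3 + 7·((1−3)·25 mod 29) = 3 + 7·8 = 59.
Check: 59 mod 29 = 1, 59 mod 7 = 3.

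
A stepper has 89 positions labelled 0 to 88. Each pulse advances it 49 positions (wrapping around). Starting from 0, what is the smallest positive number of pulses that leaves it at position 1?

49·20 = 980 = 11·89 + 1, so 49⁻¹ ≡ 20 (mod 89).

20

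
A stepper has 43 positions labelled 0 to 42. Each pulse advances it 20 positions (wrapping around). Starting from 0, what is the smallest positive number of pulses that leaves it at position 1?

20·28 = 560 = 13·43 + 1, so 20⁻¹ ≡ 28 (mod 43).

28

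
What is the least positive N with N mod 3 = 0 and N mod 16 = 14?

30

x ≡ 0 (mod 3) gives x ∈ {0, 3, 6, 9, 12, 15, 18, 21, …}.
The first of these with x mod 16 = 14 is 30.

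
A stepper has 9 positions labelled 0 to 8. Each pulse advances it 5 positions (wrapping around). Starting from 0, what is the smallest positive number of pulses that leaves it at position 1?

9 = 1·5 + 4
5 = 1·4 + 1
4 = 4·1 + 0
Back-substituting gives 5·2 ≡ 1 (mod 9).

2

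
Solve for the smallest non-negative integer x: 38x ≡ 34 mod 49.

The inverse of 38 mod 49 is 40 (since 38·40 = 1520 ≡ 1).
So x ≡ 40·34 = 1360 ≡ 37 (mod 49).

37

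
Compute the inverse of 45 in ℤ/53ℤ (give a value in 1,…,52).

45·33 = 1485 = 28·53 + 1, so 45⁻¹ ≡ 33 (mod 53).

33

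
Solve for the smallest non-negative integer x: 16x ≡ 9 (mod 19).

16⁻¹ ≡ 6 (mod 19) because 16·6 = 96 = 5·19 + 1.
Multiplying both sides by 6: x ≡ 6·9 = 54 ≡ 16 (mod 19).

16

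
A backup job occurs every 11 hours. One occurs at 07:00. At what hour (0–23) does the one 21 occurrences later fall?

21·11 = 231.
231 − 9·24 = 15, so 231 ≡ 15 (mod 24).
(7 + 15) mod 24 = 22.

22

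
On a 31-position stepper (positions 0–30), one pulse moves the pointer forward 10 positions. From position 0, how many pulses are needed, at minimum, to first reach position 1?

31 = 3·10 + 1
10 = 10·1 + 0
Back-substituting gives 10·28 ≡ 1 (mod 31).

28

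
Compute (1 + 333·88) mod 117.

55

333·88 = 29304.
Dividing 29304 by 117 gives quotient 250 and remainder 54.
(1 + 54) mod 117 = 55.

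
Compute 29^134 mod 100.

81

By repeated squaring mod 100: 29^1≡29, 29^2≡41, 29^4≡81, 29^8≡61, 29^16≡21, 29^32≡41, 29^64≡81, 29^128≡61.
134 = 2 + 4 + 128, so 29^134 ≡ 41·81·61 ≡ 81 (mod 100).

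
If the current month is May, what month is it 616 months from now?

September

616 mod 12 = 4 (since 51·12 = 612).
May + 4 months → September.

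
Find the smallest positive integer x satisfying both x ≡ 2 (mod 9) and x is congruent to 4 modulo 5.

Since 5·2 ≡ 1 (mod 9), take x = 4 + 5·((2−4)·2 mod 9) = 4 + 5·5 = 29.
Check: 29 mod 9 = 2, 29 mod 5 = 4.

29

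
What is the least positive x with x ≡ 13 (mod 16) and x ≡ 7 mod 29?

413

x ≡ 13 (mod 16) gives x ∈ {13, 29, 45, 61, 77, 93, 109, 125, …}.
The first of these with x mod 29 = 7 is 413.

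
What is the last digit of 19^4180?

The units digit of 19^n cycles with period 2: 9, 1, …
4180 mod 2 = 0, so the last digit matches 9^2 = 1.

1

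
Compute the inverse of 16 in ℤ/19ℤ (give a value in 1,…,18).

6

16·6 = 96 = 5·19 + 1, so 16⁻¹ ≡ 6 (mod 19).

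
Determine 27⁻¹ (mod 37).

11

27·11 = 297 = 8·37 + 1, so 27⁻¹ ≡ 11 (mod 37).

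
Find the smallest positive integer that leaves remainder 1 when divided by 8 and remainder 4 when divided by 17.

89

Since 17·1 ≡ 1 (mod 8), take x = 4 + 17·((1−4)·1 mod 8) = 4 + 17·5 = 89.
Check: 89 mod 8 = 1, 89 mod 17 = 4.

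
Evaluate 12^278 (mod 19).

11

By repeated squaring mod 19: 12^1≡12, 12^2≡11, 12^4≡7, 12^8≡11, 12^16≡7, 12^32≡11, 12^64≡7, 12^128≡11, 12^256≡7.
Since 278 = 2 + 4 + 16 + 256 in binary, 12^278 ≡ 11·7·7·7 ≡ 11 (mod 19).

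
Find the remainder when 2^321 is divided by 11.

Square-and-reduce mod 11: 2^1≡2, 2^2≡4, 2^4≡5, 2^8≡3, 2^16≡9, 2^32≡4, 2^64≡5, 2^128≡3, 2^256≡9.
Since 321 = 1 + 64 + 256 in binary, 2^321 ≡ 2·5·9 ≡ 2 (mod 11).

2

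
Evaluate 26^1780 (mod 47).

Successive squares of 26 mod 47: 26^1≡26, 26^2≡18, 26^4≡42, 26^8≡25, 26^16≡14, 26^32≡8, 26^64≡17, 26^128≡7, 26^256≡2, 26^512≡4, 26^1024≡16.
1780 = 4 + 16 + 32 + 64 + 128 + 512 + 1024, so 26^1780 ≡ 42·14·8·17·7·4·16 ≡ 8 (mod 47).

8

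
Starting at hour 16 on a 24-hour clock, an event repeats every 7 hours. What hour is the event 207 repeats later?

1

207·7 = 1449.
1449 − 60·24 = 9, so 1449 ≡ 9 (mod 24).
(16 + 9) mod 24 = 1.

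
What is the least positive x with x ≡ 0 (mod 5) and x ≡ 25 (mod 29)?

25

Since 29·4 ≡ 1 (mod 5), take x = 25 + 29·((0−25)·4 mod 5) = 25 + 29·0 = 25.
Check: 25 mod 5 = 0, 25 mod 29 = 25.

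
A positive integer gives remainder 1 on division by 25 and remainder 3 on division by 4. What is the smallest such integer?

51

Since 4·19 ≡ 1 (mod 25), take x = 3 + 4·((1−3)·19 mod 25) = 3 + 4·12 = 51.
Check: 51 mod 25 = 1, 51 mod 4 = 3.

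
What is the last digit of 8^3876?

Powers of 8 mod 10 repeat with period 4: 8, 4, 2, 6.
3876 leaves remainder 0 on division by 4, so 8^3876 ends in 6.

6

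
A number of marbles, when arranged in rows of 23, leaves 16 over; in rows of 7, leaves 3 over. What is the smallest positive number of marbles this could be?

Since 7·10 ≡ 1 (mod 23), take x = 3 + 7·((16−3)·10 mod 23) = 3 + 7·15 = 108.
Check: 108 mod 23 = 16, 108 mod 7 = 3.

108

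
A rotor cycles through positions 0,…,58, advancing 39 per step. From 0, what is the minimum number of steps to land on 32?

22

The inverse of 39 mod 59 is 56 (since 39·56 = 2184 ≡ 1).
Multiplying both sides by 56: x ≡ 56·32 = 1792 ≡ 22 (mod 59).
Check: 39·22 = 858 = 14·59 + 32.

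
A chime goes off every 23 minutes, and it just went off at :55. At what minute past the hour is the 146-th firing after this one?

53

146·23 = 3358.
3358 = 55·60 + 58, so 3358 mod 60 = 58.
(55 + 58) mod 60 = 53.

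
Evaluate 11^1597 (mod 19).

11

By repeated squaring mod 19: 11^1≡11, 11^2≡7, 11^4≡11, 11^8≡7, 11^16≡11, 11^32≡7, 11^64≡11, 11^128≡7, 11^256≡11, 11^512≡7, 11^1024≡11.
Since 1597 = 1 + 4 + 8 + 16 + 32 + 512 + 1024 in binary, 11^1597 ≡ 11·11·7·11·7·7·11 ≡ 11 (mod 19).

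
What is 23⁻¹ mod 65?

23·17 = 391 = 6·65 + 1, so 23⁻¹ ≡ 17 (mod 65).

17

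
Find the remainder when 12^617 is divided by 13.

12

Square-and-reduce mod 13: 12^1≡12, 12^2≡1, 12^4≡1, 12^8≡1, 12^16≡1, 12^32≡1, 12^64≡1, 12^128≡1, 12^256≡1, 12^512≡1.
Since 617 = 1 + 8 + 32 + 64 + 512 in binary, 12^617 ≡ 12·1·1·1·1 ≡ 12 (mod 13).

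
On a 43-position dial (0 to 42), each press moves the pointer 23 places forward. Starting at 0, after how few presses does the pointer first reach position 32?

23⁻¹ ≡ 15 (mod 43) because 23·15 = 345 = 8·43 + 1.
Multiplying both sides by 15: x ≡ 15·32 = 480 ≡ 7 (mod 43).

7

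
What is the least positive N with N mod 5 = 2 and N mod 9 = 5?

x ≡ 2 (mod 5) gives x ∈ {2, 7, 12, 17, 22, 27, 32}.
The first of these with x mod 9 = 5 is 32.

32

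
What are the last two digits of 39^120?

01

Successive squares of 39 mod 100: 39^1≡39, 39^2≡21, 39^4≡41, 39^8≡81, 39^16≡61, 39^32≡21, 39^64≡41.
120 = 8 + 16 + 32 + 64, so 39^120 ≡ 81·61·21·41 ≡ 1 (mod 100).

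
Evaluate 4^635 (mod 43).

Square-and-reduce mod 43: 4^1≡4, 4^2≡16, 4^4≡41, 4^8≡4, 4^16≡16, 4^32≡41, 4^64≡4, 4^128≡16, 4^256≡41, 4^512≡4.
Since 635 = 1 + 2 + 8 + 16 + 32 + 64 + 512 in binary, 4^635 ≡ 4·16·4·16·41·4·4 ≡ 35 (mod 43).

35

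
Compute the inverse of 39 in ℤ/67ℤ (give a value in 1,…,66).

55

39·55 = 2145 = 32·67 + 1, so 39⁻¹ ≡ 55 (mod 67).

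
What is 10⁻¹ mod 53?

16

53 = 5·10 + 3
10 = 3·3 + 1
3 = 3·1 + 0
Back-substituting gives 10·16 ≡ 1 (mod 53).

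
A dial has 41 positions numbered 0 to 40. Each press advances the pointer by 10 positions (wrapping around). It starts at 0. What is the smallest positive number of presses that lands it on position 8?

9

The inverse of 10 mod 41 is 37 (since 10·37 = 370 ≡ 1).
So x ≡ 37·8 = 296 ≡ 9 (mod 41).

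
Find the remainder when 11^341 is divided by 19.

7

Square-and-reduce mod 19: 11^1≡11, 11^2≡7, 11^4≡11, 11^8≡7, 11^16≡11, 11^32≡7, 11^64≡11, 11^128≡7, 11^256≡11.
Since 341 = 1 + 4 + 16 + 64 + 256 in binary, 11^341 ≡ 11·11·11·11·11 ≡ 7 (mod 19).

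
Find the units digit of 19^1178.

1

The units digit of 19^n cycles with period 2: 9, 1, …
1178 mod 2 = 0, so the last digit matches 9^2 = 1.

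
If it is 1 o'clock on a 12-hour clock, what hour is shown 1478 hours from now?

1478 mod 12 = 2 (since 123·12 = 1476).
1 + 2 → 3 on a 12-hour dial.

3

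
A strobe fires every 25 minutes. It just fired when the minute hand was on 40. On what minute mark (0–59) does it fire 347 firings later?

347·25 = 8675.
8675 mod 60 = 35 (since 144·60 = 8640).
(40 + 35) mod 60 = 15.

15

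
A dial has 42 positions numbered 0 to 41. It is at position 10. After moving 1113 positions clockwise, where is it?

1113 = 26·42 + 21, so 1113 mod 42 = 21.
(10 + 21) mod 42 = 31.

31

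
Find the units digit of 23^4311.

Powers of 3 mod 10 repeat with period 4: 3, 9, 7, 1.
4311 mod 4 = 3, so the last digit matches 3^3 = 7.

7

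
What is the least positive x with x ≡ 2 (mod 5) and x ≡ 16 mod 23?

x ≡ 2 (mod 5) gives x ∈ {2, 7, 12, 17, 22, 27, 32, 37, …}.
The first of these with x mod 23 = 16 is 62.

62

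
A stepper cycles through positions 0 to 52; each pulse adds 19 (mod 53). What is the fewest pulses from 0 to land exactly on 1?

14

19·14 = 266 = 5·53 + 1, so 19⁻¹ ≡ 14 (mod 53).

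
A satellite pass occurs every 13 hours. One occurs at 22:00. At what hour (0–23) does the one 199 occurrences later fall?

199·13 = 2587.
2587 mod 24 = 19 (since 107·24 = 2568).
(22 + 19) mod 24 = 17.

17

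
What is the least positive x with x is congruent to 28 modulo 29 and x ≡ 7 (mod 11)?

260

x ≡ 7 (mod 11) gives x ∈ {7, 18, 29, 40, 51, 62, 73, 84, …}.
The first of these with x mod 29 = 28 is 260.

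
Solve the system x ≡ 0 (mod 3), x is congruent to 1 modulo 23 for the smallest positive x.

24

x ≡ 0 (mod 3) gives x ∈ {0, 3, 6, 9, 12, 15, 18, 21, …}.
The first of these with x mod 23 = 1 is 24.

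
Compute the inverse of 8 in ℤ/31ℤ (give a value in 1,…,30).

31 = 3·8 + 7
8 = 1·7 + 1
7 = 7·1 + 0
Back-substituting gives 8·4 ≡ 1 (mod 31).

4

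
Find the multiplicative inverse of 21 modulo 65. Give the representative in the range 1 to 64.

31

65 = 3·21 + 2
21 = 10·2 + 1
2 = 2·1 + 0
Back-substituting gives 21·31 ≡ 1 (mod 65).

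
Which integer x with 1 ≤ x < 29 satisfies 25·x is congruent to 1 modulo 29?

25·7 = 175 = 6·29 + 1, so 25⁻¹ ≡ 7 (mod 29).

7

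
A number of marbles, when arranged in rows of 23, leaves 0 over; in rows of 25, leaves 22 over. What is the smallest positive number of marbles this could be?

x ≡ 0 (mod 23) gives x ∈ {0, 23, 46, 69, 92, 115, 138, 161, …}.
The first of these with x mod 25 = 22 is 322.

322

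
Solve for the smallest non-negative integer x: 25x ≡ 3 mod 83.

30

The inverse of 25 mod 83 is 10 (since 25·10 = 250 ≡ 1).
Multiplying both sides by 10: x ≡ 10·3 = 30 ≡ 30 (mod 83).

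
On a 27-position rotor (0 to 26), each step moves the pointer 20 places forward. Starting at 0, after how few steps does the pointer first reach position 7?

20⁻¹ ≡ 23 (mod 27) because 20·23 = 460 = 17·27 + 1.
So x ≡ 23·7 = 161 ≡ 26 (mod 27).
Check: 20·26 = 520 = 19·27 + 7.

26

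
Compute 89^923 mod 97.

Successive squares of 89 mod 97: 89^1≡89, 89^2≡64, 89^4≡22, 89^8≡96, 89^16≡1, 89^32≡1, 89^64≡1, 89^128≡1, 89^256≡1, 89^512≡1.
923 = 1 + 2 + 8 + 16 + 128 + 256 + 512, so 89^923 ≡ 89·64·96·1·1·1·1 ≡ 27 (mod 97).

27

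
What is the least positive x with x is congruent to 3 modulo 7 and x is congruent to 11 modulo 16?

Since 16·4 ≡ 1 (mod 7), take x = 11 + 16·((3−11)·4 mod 7) = 11 + 16·3 = 59.
Check: 59 mod 7 = 3, 59 mod 16 = 11.

59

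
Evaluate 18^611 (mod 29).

Square-and-reduce mod 29: 18^1≡18, 18^2≡5, 18^4≡25, 18^8≡16, 18^16≡24, 18^32≡25, 18^64≡16, 18^128≡24, 18^256≡25, 18^512≡16.
611 = 1 + 2 + 32 + 64 + 512, so 18^611 ≡ 18·5·25·16·16 ≡ 2 (mod 29).

2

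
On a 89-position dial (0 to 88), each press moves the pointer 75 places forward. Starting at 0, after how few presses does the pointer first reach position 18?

The inverse of 75 mod 89 is 19 (since 75·19 = 1425 ≡ 1).
Multiplying both sides by 19: x ≡ 19·18 = 342 ≡ 75 (mod 89).
Check: 75·75 = 5625 = 63·89 + 18.

75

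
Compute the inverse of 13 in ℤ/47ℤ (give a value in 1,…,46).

47 = 3·13 + 8
13 = 1·8 + 5
8 = 1·5 + 3
5 = 1·3 + 2
3 = 1·2 + 1
2 = 2·1 + 0
Back-substituting gives 13·29 ≡ 1 (mod 47).

29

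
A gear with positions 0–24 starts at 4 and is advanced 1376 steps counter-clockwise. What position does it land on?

3

1376 − 55·25 = 1, so 1376 ≡ 1 (mod 25).
(4 − 1) mod 25 = 3.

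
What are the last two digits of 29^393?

Successive squares of 29 mod 100: 29^1≡29, 29^2≡41, 29^4≡81, 29^8≡61, 29^16≡21, 29^32≡41, 29^64≡81, 29^128≡61, 29^256≡21.
Since 393 = 1 + 8 + 128 + 256 in binary, 29^393 ≡ 29·61·61·21 ≡ 89 (mod 100).

89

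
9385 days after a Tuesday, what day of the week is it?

Dividing 9385 by 7 gives quotient 1340 and remainder 5.
Tuesday + 5 days → Sunday.

Sunday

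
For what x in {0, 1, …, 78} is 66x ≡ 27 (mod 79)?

4

66⁻¹ ≡ 6 (mod 79) because 66·6 = 396 = 5·79 + 1.
Multiplying both sides by 6: x ≡ 6·27 = 162 ≡ 4 (mod 79).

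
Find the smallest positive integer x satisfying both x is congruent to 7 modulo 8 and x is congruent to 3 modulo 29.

Since 29·5 ≡ 1 (mod 8), take x = 3 + 29·((7−3)·5 mod 8) = 3 + 29·4 = 119.
Check: 119 mod 8 = 7, 119 mod 29 = 3.

119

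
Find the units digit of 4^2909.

The units digit of 4^n cycles with period 2: 4, 6, …
2909 leaves remainder 1 on division by 2, so 4^2909 ends in 4.

4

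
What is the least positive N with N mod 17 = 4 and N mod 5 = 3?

x ≡ 3 (mod 5) gives x ∈ {3, 8, 13, 18, 23, 28, 33, 38}.
The first of these with x mod 17 = 4 is 38.

38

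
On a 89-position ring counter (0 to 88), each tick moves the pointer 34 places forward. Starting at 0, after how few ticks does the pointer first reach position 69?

The inverse of 34 mod 89 is 55 (since 34·55 = 1870 ≡ 1).
So x ≡ 55·69 = 3795 ≡ 57 (mod 89).
Check: 34·57 = 1938 = 21·89 + 69.

57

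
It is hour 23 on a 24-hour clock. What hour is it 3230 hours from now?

13

3230 − 134·24 = 14, so 3230 ≡ 14 (mod 24).
(23 + 14) mod 24 = 13.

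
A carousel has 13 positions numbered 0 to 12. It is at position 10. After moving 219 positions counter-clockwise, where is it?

12

219 mod 13 = 11 (since 16·13 = 208).
(10 − 11) mod 13 = 12.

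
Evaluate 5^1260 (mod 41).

1

Successive squares of 5 mod 41: 5^1≡5, 5^2≡25, 5^4≡10, 5^8≡18, 5^16≡37, 5^32≡16, 5^64≡10, 5^128≡18, 5^256≡37, 5^512≡16, 5^1024≡10.
1260 = 4 + 8 + 32 + 64 + 128 + 1024, so 5^1260 ≡ 10·18·16·10·18·10 ≡ 1 (mod 41).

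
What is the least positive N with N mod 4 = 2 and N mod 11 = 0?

22

x ≡ 2 (mod 4) gives x ∈ {2, 6, 10, 14, 18, 22}.
The first of these with x mod 11 = 0 is 22.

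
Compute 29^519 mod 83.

26

Successive squares of 29 mod 83: 29^1≡29, 29^2≡11, 29^4≡38, 29^8≡33, 29^16≡10, 29^32≡17, 29^64≡40, 29^128≡23, 29^256≡31, 29^512≡48.
Since 519 = 1 + 2 + 4 + 512 in binary, 29^519 ≡ 29·11·38·48 ≡ 26 (mod 83).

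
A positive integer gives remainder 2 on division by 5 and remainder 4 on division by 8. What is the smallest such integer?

12

x ≡ 2 (mod 5) gives x ∈ {2, 7, 12}.
The first of these with x mod 8 = 4 is 12.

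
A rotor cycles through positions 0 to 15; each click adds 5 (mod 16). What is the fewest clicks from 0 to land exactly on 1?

13

5·13 = 65 = 4·16 + 1, so 5⁻¹ ≡ 13 (mod 16).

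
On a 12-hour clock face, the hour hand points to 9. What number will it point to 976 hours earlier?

5

976 mod 12 = 4 (since 81·12 = 972).
9 − 4 → 5 on a 12-hour dial.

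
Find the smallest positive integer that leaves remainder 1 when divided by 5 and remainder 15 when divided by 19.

x ≡ 1 (mod 5) gives x ∈ {1, 6, 11, 16, 21, 26, 31, 36, …}.
The first of these with x mod 19 = 15 is 91.

91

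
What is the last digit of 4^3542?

Powers of 4 mod 10 repeat with period 2: 4, 6.
3542 leaves remainder 0 on division by 2, so 4^3542 ends in 6.

6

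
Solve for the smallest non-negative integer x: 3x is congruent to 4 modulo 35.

The inverse of 3 mod 35 is 12 (since 3·12 = 36 ≡ 1).
So x ≡ 12·4 = 48 ≡ 13 (mod 35).

13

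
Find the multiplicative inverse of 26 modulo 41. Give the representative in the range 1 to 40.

30

41 = 1·26 + 15
26 = 1·15 + 11
15 = 1·11 + 4
11 = 2·4 + 3
4 = 1·3 + 1
3 = 3·1 + 0
Back-substituting gives 26·30 ≡ 1 (mod 41).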